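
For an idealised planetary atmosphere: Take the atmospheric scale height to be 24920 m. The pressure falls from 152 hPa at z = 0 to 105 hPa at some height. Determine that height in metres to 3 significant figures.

Invert the barometric formula: z = H ln(P₀/P).
P₀/P = 152/105 = 1.4476; ln(1.4476) = 0.36991.
z = 24920 × 0.36991 = 9218.2 m.

z ≈ 9220 m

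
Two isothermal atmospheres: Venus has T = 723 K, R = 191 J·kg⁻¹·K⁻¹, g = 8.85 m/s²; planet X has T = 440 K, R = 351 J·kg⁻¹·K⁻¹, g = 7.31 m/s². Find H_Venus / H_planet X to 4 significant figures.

H = RT/g for each body.
H_Venus = 191 × 723 / 8.85 = 15604 m.
H_planet X = 351 × 440 / 7.31 = 21127 m.
H_Venus/H_planet X = 15604/21127 = 0.73858.

H_Venus/H_planet X ≈ 0.7386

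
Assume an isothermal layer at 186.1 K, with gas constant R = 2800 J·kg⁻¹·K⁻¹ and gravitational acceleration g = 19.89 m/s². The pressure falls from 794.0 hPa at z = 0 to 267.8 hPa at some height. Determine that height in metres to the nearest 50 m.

Scale height: H = RT/g = 2800 × 186.1 / 19.89 = 26198 m.
Invert the barometric formula: z = H ln(P₀/P).
P₀/P = 794.0/267.8 = 2.9649; ln(2.9649) = 1.0868.
z = 26198 × 1.0868 = 28472 m.

z ≈ 28450 m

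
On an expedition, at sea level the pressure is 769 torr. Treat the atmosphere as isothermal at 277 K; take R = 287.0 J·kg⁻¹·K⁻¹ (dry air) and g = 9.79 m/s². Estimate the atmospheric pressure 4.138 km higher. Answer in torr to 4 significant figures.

P ≈ 462.0 torr

Scale height: H = RT/g = 287.0 × 277 / 9.79 = 8120.4 m.
Barometric formula: P = P₀ exp(−z/H).
z/H = 4138.0/8120.4 = 0.50958; exp(−0.50958) = 0.60075.
P = 769 × 0.60075 = 461.98 torr.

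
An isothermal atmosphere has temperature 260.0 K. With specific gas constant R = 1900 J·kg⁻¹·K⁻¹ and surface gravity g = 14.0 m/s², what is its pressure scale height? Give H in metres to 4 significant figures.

H ≈ 35290 m

The scale height of an isothermal atmosphere is H = RT/g.
H = 1900 × 260.0 / 14.0 = 494000/14.0 = 35286 m.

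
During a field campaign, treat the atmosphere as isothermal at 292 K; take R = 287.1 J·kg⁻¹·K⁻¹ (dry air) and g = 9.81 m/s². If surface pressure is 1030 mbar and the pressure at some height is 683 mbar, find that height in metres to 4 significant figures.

z ≈ 3511 m

Scale height: H = RT/g = 287.1 × 292 / 9.81 = 8545.7 m.
Invert the barometric formula: z = H ln(P₀/P).
P₀/P = 1030/683 = 1.5081; ln(1.5081) = 0.41085.
z = 8545.7 × 0.41085 = 3511.0 m.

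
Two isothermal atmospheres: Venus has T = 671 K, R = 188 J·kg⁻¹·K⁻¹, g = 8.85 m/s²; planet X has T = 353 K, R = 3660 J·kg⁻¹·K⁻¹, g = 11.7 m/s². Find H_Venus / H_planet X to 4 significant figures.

H_Venus/H_planet X ≈ 0.1291

H = RT/g for each body.
H_Venus = 188 × 671 / 8.85 = 14254 m.
H_planet X = 3660 × 353 / 11.7 = 110430 m.
H_Venus/H_planet X = 14254/110430 = 0.12908.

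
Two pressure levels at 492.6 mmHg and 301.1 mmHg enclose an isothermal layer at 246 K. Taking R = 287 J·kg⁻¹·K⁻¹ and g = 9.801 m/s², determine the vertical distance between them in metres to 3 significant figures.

Δz ≈ 3550 m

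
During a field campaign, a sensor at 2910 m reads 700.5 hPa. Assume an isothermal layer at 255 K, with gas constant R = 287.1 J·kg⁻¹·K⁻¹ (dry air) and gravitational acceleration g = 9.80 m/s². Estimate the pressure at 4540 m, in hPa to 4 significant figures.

P ≈ 563.2 hPa

Scale height: H = RT/g = 287.1 × 255 / 9.80 = 7470.5 m.
Between two levels, P₂ = P₁ exp(−Δz/H) with Δz = z₂ − z₁.
Δz = 4540.0 − 2910.0 = 1630.0 m; Δz/H = 1630.0/7470.5 = 0.21819.
P₂ = 700.5 × exp(−0.21819) = 700.5 × 0.80397 = 563.18 hPa.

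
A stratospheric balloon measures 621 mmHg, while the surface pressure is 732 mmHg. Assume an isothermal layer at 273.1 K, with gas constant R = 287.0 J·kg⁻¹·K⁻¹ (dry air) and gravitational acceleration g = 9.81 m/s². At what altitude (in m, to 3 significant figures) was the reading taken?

z ≈ 1310 m

Scale height: H = RT/g = 287.0 × 273.1 / 9.81 = 7989.8 m.
Invert the barometric formula: z = H ln(P₀/P).
P₀/P = 732/621 = 1.1787; ln(1.1787) = 0.16441.
z = 7989.8 × 0.16441 = 1313.6 m.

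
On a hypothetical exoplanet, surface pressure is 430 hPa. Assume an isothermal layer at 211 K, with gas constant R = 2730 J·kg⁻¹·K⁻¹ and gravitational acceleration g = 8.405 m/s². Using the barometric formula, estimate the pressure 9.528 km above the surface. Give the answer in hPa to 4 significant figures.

P ≈ 374.2 hPa

Scale height: H = RT/g = 2730 × 211 / 8.405 = 68534 m.
Barometric formula: P = P₀ exp(−z/H).
z/H = 9528.0/68534 = 0.13903; exp(−0.13903) = 0.87020.
P = 430 × 0.87020 = 374.19 hPa.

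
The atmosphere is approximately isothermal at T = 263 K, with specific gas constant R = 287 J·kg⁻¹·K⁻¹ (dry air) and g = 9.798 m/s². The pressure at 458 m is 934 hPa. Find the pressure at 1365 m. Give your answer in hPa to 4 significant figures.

P ≈ 830.3 hPa

Scale height: H = RT/g = 287 × 263 / 9.798 = 7703.7 m.
Between two levels, P₂ = P₁ exp(−Δz/H) with Δz = z₂ − z₁.
Δz = 1365.0 − 458.00 = 907.00 m; Δz/H = 907.00/7703.7 = 0.11774.
P₂ = 934 × exp(−0.11774) = 934 × 0.88893 = 830.26 hPa.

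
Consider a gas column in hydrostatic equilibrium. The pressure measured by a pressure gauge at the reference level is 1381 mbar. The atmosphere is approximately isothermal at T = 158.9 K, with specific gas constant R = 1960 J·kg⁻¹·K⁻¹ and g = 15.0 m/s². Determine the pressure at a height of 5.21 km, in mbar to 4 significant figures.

Scale height: H = RT/g = 1960 × 158.9 / 15.0 = 20763 m.
Barometric formula: P = P₀ exp(−z/H).
z/H = 5210.0/20763 = 0.25093; exp(−0.25093) = 0.77808.
P = 1381 × 0.77808 = 1074.5 mbar.

P ≈ 1075 mbar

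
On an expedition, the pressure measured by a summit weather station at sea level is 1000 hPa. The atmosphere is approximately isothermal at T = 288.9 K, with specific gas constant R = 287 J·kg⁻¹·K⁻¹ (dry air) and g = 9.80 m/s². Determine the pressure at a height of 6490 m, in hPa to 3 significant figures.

P ≈ 464 hPa

Scale height: H = RT/g = 287 × 288.9 / 9.80 = 8460.6 m.
Barometric formula: P = P₀ exp(−z/H).
z/H = 6490.0/8460.6 = 0.76709; exp(−0.76709) = 0.46436.
P = 1000 × 0.46436 = 464.36 hPa.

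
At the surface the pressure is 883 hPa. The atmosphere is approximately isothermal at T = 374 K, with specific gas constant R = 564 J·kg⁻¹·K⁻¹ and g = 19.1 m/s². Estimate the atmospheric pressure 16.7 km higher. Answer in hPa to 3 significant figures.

P ≈ 195 hPa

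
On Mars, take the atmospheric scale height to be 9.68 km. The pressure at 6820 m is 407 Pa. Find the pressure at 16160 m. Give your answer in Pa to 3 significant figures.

P ≈ 155 Pa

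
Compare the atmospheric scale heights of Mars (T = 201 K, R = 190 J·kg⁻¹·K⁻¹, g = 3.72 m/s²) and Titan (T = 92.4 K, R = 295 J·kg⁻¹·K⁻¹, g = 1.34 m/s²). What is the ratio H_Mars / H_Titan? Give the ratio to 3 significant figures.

H_Mars/H_Titan ≈ 0.505

H = RT/g for each body.
H_Mars = 190 × 201 / 3.72 = 10266 m.
H_Titan = 295 × 92.4 / 1.34 = 20342 m.
H_Mars/H_Titan = 10266/20342 = 0.50467.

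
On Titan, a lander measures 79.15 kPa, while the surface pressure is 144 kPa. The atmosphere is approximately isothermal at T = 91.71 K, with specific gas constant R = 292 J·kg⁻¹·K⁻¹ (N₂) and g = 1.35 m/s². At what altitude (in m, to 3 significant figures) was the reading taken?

z ≈ 11900 m

Scale height: H = RT/g = 292 × 91.71 / 1.35 = 19837 m.
Invert the barometric formula: z = H ln(P₀/P).
P₀/P = 144/79.15 = 1.8193; ln(1.8193) = 0.59845.
z = 19837 × 0.59845 = 11871 m.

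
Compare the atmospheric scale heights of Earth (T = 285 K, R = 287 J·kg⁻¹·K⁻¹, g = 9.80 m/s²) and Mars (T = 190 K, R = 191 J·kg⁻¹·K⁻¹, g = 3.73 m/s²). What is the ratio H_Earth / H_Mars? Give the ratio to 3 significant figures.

H_Earth/H_Mars ≈ 0.858

H = RT/g for each body.
H_Earth = 287 × 285 / 9.80 = 8346.4 m.
H_Mars = 191 × 190 / 3.73 = 9729.2 m.
H_Earth/H_Mars = 8346.4/9729.2 = 0.85787.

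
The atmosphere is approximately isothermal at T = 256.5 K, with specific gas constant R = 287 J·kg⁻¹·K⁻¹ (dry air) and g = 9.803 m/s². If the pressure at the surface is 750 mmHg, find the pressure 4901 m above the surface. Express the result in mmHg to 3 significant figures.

Scale height: H = RT/g = 287 × 256.5 / 9.803 = 7509.5 m.
Barometric formula: P = P₀ exp(−z/H).
z/H = 4901.0/7509.5 = 0.65264; exp(−0.65264) = 0.52067.
P = 750 × 0.52067 = 390.50 mmHg.

P ≈ 391 mmHg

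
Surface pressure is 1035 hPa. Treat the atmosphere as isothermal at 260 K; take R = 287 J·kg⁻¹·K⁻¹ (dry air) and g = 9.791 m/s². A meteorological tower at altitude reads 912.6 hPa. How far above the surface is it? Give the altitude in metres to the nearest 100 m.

z ≈ 1000 m

Scale height: H = RT/g = 287 × 260 / 9.791 = 7621.3 m.
Invert the barometric formula: z = H ln(P₀/P).
P₀/P = 1035/912.6 = 1.1341; ln(1.1341) = 0.12584.
z = 7621.3 × 0.12584 = 959.06 m.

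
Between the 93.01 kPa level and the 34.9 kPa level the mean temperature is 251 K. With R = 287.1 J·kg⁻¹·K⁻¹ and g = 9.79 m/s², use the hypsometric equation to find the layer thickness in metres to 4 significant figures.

Δz ≈ 7215 m

Hypsometric equation: Δz = (R T̄/g) ln(P₁/P₂).
R T̄/g = 287.1 × 251 / 9.79 = 7360.8 m.
ln(93.01/34.9) = ln(2.6650) = 0.98020.
Δz = 7360.8 × 0.98020 = 7215.1 m.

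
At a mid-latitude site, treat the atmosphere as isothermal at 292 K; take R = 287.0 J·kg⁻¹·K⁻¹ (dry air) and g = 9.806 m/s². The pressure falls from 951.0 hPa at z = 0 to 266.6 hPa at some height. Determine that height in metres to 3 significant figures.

z ≈ 10900 m

Scale height: H = RT/g = 287.0 × 292 / 9.806 = 8546.2 m.
Invert the barometric formula: z = H ln(P₀/P).
P₀/P = 951.0/266.6 = 3.5671; ln(3.5671) = 1.2718.
z = 8546.2 × 1.2718 = 10869 m.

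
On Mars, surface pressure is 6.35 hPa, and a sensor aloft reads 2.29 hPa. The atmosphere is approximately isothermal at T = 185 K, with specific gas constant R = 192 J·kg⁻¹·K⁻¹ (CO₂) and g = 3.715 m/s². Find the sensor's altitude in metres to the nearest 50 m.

Scale height: H = RT/g = 192 × 185 / 3.715 = 9561.2 m.
Invert the barometric formula: z = H ln(P₀/P).
P₀/P = 6.35/2.29 = 2.7729; ln(2.7729) = 1.0199.
z = 9561.2 × 1.0199 = 9751.5 m.

z ≈ 9750 m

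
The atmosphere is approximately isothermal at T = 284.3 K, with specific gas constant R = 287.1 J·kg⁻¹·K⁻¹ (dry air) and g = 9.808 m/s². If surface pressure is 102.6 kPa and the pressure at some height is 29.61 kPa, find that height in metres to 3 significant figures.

Scale height: H = RT/g = 287.1 × 284.3 / 9.808 = 8322.0 m.
Invert the barometric formula: z = H ln(P₀/P).
P₀/P = 102.6/29.61 = 3.4650; ln(3.4650) = 1.2427.
z = 8322.0 × 1.2427 = 10342 m.

z ≈ 10300 m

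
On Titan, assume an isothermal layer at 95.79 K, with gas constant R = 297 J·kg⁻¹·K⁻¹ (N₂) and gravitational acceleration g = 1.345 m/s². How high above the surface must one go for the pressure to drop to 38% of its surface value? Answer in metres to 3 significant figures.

z ≈ 20500 m

Scale height: H = RT/g = 297 × 95.79 / 1.345 = 21152 m.
Set P/P₀ = exp(−z/H) = 0.38, so z = −H ln(0.38).
−ln(0.38) = 0.96758; z = 21152 × 0.96758 = 20466 m.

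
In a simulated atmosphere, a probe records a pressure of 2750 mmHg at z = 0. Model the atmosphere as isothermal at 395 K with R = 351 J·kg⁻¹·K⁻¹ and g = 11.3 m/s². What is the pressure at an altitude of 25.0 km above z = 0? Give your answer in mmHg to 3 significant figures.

Scale height: H = RT/g = 351 × 395 / 11.3 = 12269 m.
Barometric formula: P = P₀ exp(−z/H).
z/H = 25000/12269 = 2.0377; exp(−2.0377) = 0.13033.
P = 2750 × 0.13033 = 358.41 mmHg.

P ≈ 358 mmHg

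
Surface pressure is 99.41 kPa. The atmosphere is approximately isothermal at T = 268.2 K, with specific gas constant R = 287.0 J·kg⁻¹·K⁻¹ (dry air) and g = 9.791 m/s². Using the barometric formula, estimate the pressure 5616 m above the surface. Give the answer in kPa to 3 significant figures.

P ≈ 48.7 kPa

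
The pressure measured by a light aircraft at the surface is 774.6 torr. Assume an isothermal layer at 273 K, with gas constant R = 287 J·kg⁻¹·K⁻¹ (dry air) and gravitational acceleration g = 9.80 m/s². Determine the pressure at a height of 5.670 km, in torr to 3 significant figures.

P ≈ 381 torr

Scale height: H = RT/g = 287 × 273 / 9.80 = 7995.0 m.
Barometric formula: P = P₀ exp(−z/H).
z/H = 5670.0/7995.0 = 0.70919; exp(−0.70919) = 0.49204.
P = 774.6 × 0.49204 = 381.13 torr.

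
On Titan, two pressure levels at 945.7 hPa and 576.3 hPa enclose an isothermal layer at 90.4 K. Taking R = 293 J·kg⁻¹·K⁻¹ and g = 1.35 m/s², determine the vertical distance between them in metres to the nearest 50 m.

Δz ≈ 9700 m

Hypsometric equation: Δz = (R T̄/g) ln(P₁/P₂).
R T̄/g = 293 × 90.4 / 1.35 = 19620 m.
ln(945.7/576.3) = ln(1.6410) = 0.49531.
Δz = 19620 × 0.49531 = 9718.0 m.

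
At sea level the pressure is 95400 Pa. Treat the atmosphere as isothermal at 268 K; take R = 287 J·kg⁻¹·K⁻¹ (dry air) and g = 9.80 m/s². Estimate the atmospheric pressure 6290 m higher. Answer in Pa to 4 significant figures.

P ≈ 42810 Pa

Scale height: H = RT/g = 287 × 268 / 9.80 = 7848.6 m.
Barometric formula: P = P₀ exp(−z/H).
z/H = 6290.0/7848.6 = 0.80142; exp(−0.80142) = 0.44869.
P = 95400 × 0.44869 = 42805 Pa.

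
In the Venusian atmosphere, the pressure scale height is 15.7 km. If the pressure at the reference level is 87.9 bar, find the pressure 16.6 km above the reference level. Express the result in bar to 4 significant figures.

P ≈ 30.54 bar

Barometric formula: P = P₀ exp(−z/H).
z/H = 16600/15700 = 1.0573; exp(−1.0573) = 0.34739.
P = 87.9 × 0.34739 = 30.536 bar.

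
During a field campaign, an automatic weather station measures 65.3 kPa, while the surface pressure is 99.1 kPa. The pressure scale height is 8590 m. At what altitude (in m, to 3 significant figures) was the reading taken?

z ≈ 3580 m

Invert the barometric formula: z = H ln(P₀/P).
P₀/P = 99.1/65.3 = 1.5176; ln(1.5176) = 0.41713.
z = 8590.0 × 0.41713 = 3583.1 m.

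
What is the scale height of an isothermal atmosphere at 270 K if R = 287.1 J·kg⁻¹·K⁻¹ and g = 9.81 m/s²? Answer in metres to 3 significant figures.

H ≈ 7900 m

The scale height of an isothermal atmosphere is H = RT/g.
H = 287.1 × 270 / 9.81 = 77517/9.81 = 7901.8 m.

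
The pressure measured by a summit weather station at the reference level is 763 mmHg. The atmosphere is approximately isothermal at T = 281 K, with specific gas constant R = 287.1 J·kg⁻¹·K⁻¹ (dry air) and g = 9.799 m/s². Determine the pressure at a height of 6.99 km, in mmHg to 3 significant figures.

P ≈ 326 mmHg

Scale height: H = RT/g = 287.1 × 281 / 9.799 = 8233.0 m.
Barometric formula: P = P₀ exp(−z/H).
z/H = 6990.0/8233.0 = 0.84902; exp(−0.84902) = 0.42783.
P = 763 × 0.42783 = 326.43 mmHg.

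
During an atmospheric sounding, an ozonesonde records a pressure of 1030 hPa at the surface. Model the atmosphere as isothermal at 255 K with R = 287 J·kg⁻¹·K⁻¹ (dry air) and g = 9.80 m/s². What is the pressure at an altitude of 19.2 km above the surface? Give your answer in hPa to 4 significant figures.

P ≈ 78.75 hPa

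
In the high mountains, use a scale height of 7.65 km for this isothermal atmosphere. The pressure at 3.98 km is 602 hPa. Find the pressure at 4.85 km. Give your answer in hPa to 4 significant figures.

P ≈ 537.3 hPa

Between two levels, P₂ = P₁ exp(−Δz/H) with Δz = z₂ − z₁.
Δz = 4850.0 − 3980.0 = 870.00 m; Δz/H = 870.00/7650.0 = 0.11373.
P₂ = 602 × exp(−0.11373) = 602 × 0.89250 = 537.28 hPa.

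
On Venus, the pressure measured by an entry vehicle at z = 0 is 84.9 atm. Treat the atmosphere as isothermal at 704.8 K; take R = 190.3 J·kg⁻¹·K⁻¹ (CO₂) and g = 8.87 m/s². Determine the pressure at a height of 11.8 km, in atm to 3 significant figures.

P ≈ 38.9 atm

Scale height: H = RT/g = 190.3 × 704.8 / 8.87 = 15121 m.
Barometric formula: P = P₀ exp(−z/H).
z/H = 11800/15121 = 0.78037; exp(−0.78037) = 0.45824.
P = 84.9 × 0.45824 = 38.905 atm.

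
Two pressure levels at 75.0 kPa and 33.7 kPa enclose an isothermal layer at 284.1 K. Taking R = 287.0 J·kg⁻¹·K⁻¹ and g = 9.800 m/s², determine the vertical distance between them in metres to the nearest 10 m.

Δz ≈ 6660 m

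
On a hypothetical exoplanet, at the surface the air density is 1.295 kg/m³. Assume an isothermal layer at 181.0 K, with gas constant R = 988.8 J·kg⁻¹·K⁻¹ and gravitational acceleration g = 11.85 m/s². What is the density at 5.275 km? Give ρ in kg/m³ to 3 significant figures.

Scale height: H = RT/g = 988.8 × 181.0 / 11.85 = 15103 m.
In an isothermal atmosphere, density decays like pressure: ρ = ρ₀ exp(−z/H).
z/H = 5275.0/15103 = 0.34927; exp(−0.34927) = 0.70520.
ρ = 1.295 × 0.70520 = 0.91323 kg/m³.

ρ ≈ 0.913 kg/m³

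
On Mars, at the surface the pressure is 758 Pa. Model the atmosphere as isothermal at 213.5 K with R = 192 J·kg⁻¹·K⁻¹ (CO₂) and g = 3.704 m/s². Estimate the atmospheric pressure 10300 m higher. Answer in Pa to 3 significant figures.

Scale height: H = RT/g = 192 × 213.5 / 3.704 = 11067 m.
Barometric formula: P = P₀ exp(−z/H).
z/H = 10300/11067 = 0.93069; exp(−0.93069) = 0.39428.
P = 758 × 0.39428 = 298.86 Pa.

P ≈ 299 Pa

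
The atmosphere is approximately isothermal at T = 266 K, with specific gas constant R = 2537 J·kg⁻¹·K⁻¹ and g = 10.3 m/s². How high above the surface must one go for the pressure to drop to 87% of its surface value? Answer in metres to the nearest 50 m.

z ≈ 9100 m

Scale height: H = RT/g = 2537 × 266 / 10.3 = 65519 m.
Set P/P₀ = exp(−z/H) = 0.87, so z = −H ln(0.87).
−ln(0.87) = 0.13926; z = 65519 × 0.13926 = 9124.2 m.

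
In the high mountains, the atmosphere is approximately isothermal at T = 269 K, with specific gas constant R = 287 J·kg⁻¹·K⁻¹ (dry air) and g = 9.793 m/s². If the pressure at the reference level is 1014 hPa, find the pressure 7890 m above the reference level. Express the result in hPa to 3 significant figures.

P ≈ 373 hPa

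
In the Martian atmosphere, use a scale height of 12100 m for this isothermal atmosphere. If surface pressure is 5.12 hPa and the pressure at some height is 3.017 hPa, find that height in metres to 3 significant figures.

z ≈ 6400 m

Invert the barometric formula: z = H ln(P₀/P).
P₀/P = 5.12/3.017 = 1.6971; ln(1.6971) = 0.52892.
z = 12100 × 0.52892 = 6399.9 m.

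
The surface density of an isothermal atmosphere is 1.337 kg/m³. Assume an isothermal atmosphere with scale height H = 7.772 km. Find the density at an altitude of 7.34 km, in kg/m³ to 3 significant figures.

ρ ≈ 0.520 kg/m³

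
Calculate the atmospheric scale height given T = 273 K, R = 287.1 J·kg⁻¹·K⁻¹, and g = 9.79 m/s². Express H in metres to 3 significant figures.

The scale height of an isothermal atmosphere is H = RT/g.
H = 287.1 × 273 / 9.79 = 78378/9.79 = 8005.9 m.

H ≈ 8010 m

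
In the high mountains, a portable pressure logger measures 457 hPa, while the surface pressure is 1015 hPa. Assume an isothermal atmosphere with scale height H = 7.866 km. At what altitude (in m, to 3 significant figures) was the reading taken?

z ≈ 6280 m

Invert the barometric formula: z = H ln(P₀/P).
P₀/P = 1015/457 = 2.2210; ln(2.2210) = 0.79796.
z = 7866.0 × 0.79796 = 6276.8 m.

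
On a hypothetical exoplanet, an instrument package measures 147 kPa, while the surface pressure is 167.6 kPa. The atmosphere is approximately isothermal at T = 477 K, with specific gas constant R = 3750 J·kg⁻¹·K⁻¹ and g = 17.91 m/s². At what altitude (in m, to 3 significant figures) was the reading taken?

Scale height: H = RT/g = 3750 × 477 / 17.91 = 99874 m.
Invert the barometric formula: z = H ln(P₀/P).
P₀/P = 167.6/147 = 1.1401; ln(1.1401) = 0.13112.
z = 99874 × 0.13112 = 13095 m.

z ≈ 13100 m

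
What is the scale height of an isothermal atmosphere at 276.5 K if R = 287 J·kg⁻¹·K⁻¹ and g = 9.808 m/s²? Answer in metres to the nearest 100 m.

The scale height of an isothermal atmosphere is H = RT/g.
H = 287 × 276.5 / 9.808 = 79356/9.808 = 8090.9 m.

H ≈ 8100 m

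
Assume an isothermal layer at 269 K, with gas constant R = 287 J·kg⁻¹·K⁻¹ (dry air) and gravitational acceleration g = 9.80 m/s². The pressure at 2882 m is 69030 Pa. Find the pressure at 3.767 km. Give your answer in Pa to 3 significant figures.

Scale height: H = RT/g = 287 × 269 / 9.80 = 7877.9 m.
Between two levels, P₂ = P₁ exp(−Δz/H) with Δz = z₂ − z₁.
Δz = 3767.0 − 2882.0 = 885.00 m; Δz/H = 885.00/7877.9 = 0.11234.
P₂ = 69030 × exp(−0.11234) = 69030 × 0.89374 = 61695 Pa.

P ≈ 61700 Pa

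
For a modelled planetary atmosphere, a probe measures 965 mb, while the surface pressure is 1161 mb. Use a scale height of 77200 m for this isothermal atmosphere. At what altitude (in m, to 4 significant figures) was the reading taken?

Invert the barometric formula: z = H ln(P₀/P).
P₀/P = 1161/965 = 1.2031; ln(1.2031) = 0.18490.
z = 77200 × 0.18490 = 14274 m.

z ≈ 14270 m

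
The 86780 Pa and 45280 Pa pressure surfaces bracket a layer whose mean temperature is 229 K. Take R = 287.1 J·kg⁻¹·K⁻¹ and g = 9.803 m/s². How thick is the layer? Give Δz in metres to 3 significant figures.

Δz ≈ 4360 m

Hypsometric equation: Δz = (R T̄/g) ln(P₁/P₂).
R T̄/g = 287.1 × 229 / 9.803 = 6706.7 m.
ln(86780/45280) = ln(1.9165) = 0.65050.
Δz = 6706.7 × 0.65050 = 4362.7 m.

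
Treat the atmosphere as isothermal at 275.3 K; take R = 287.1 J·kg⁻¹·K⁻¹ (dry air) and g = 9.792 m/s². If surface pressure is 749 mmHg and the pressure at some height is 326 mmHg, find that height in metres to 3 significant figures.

z ≈ 6710 m

Scale height: H = RT/g = 287.1 × 275.3 / 9.792 = 8071.8 m.
Invert the barometric formula: z = H ln(P₀/P).
P₀/P = 749/326 = 2.2975; ln(2.2975) = 0.83182.
z = 8071.8 × 0.83182 = 6714.3 m.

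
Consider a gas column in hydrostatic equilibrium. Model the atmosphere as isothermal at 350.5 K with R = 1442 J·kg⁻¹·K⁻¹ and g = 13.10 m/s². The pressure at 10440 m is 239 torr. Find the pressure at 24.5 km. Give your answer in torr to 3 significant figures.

Scale height: H = RT/g = 1442 × 350.5 / 13.10 = 38582 m.
Between two levels, P₂ = P₁ exp(−Δz/H) with Δz = z₂ − z₁.
Δz = 24500 − 10440 = 14060 m; Δz/H = 14060/38582 = 0.36442.
P₂ = 239 × exp(−0.36442) = 239 × 0.69460 = 166.01 torr.

P ≈ 166 torr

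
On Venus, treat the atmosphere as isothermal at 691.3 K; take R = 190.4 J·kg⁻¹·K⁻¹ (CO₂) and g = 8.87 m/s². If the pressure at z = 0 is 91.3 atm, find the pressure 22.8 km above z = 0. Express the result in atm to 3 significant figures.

P ≈ 19.6 atm

Scale height: H = RT/g = 190.4 × 691.3 / 8.87 = 14839 m.
Barometric formula: P = P₀ exp(−z/H).
z/H = 22800/14839 = 1.5365; exp(−1.5365) = 0.21513.
P = 91.3 × 0.21513 = 19.641 atm.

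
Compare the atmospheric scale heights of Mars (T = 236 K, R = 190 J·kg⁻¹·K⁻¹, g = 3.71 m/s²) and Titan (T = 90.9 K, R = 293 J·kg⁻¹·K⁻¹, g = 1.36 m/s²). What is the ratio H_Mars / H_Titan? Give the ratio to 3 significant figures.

H_Mars/H_Titan ≈ 0.617

H = RT/g for each body.
H_Mars = 190 × 236 / 3.71 = 12086 m.
H_Titan = 293 × 90.9 / 1.36 = 19584 m.
H_Mars/H_Titan = 12086/19584 = 0.61714.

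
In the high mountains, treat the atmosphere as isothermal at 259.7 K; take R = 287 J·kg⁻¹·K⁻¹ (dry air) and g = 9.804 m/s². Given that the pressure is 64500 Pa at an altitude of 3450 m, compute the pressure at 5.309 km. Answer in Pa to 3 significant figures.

Scale height: H = RT/g = 287 × 259.7 / 9.804 = 7602.4 m.
Between two levels, P₂ = P₁ exp(−Δz/H) with Δz = z₂ − z₁.
Δz = 5309.0 − 3450.0 = 1859.0 m; Δz/H = 1859.0/7602.4 = 0.24453.
P₂ = 64500 × exp(−0.24453) = 64500 × 0.78307 = 50508 Pa.

P ≈ 50500 Pa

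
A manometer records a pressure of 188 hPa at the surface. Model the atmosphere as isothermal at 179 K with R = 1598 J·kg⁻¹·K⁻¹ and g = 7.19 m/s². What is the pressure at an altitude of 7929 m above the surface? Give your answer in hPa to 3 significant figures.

Scale height: H = RT/g = 1598 × 179 / 7.19 = 39783 m.
Barometric formula: P = P₀ exp(−z/H).
z/H = 7929.0/39783 = 0.19931; exp(−0.19931) = 0.81930.
P = 188 × 0.81930 = 154.03 hPa.

P ≈ 154 hPa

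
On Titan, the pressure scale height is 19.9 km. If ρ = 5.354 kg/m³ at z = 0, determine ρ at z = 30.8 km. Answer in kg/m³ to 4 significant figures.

In an isothermal atmosphere, density decays like pressure: ρ = ρ₀ exp(−z/H).
z/H = 30800/19900 = 1.5477; exp(−1.5477) = 0.21274.
ρ = 5.354 × 0.21274 = 1.1390 kg/m³.

ρ ≈ 1.139 kg/m³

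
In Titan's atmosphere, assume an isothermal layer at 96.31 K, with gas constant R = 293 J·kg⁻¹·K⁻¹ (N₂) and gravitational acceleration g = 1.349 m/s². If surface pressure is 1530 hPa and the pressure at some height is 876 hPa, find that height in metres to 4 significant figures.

Scale height: H = RT/g = 293 × 96.31 / 1.349 = 20918 m.
Invert the barometric formula: z = H ln(P₀/P).
P₀/P = 1530/876 = 1.7466; ln(1.7466) = 0.55767.
z = 20918 × 0.55767 = 11665 m.

z ≈ 11670 m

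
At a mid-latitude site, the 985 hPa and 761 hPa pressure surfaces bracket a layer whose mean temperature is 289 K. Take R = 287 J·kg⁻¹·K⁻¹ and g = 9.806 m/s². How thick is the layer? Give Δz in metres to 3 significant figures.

Δz ≈ 2180 m

Hypsometric equation: Δz = (R T̄/g) ln(P₁/P₂).
R T̄/g = 287 × 289 / 9.806 = 8458.4 m.
ln(985/761) = ln(1.2943) = 0.25797.
Δz = 8458.4 × 0.25797 = 2182.0 m.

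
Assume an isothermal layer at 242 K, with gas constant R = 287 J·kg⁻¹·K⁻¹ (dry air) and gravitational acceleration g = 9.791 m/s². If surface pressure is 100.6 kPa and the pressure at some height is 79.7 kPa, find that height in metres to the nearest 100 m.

Scale height: H = RT/g = 287 × 242 / 9.791 = 7093.7 m.
Invert the barometric formula: z = H ln(P₀/P).
P₀/P = 100.6/79.7 = 1.2622; ln(1.2622) = 0.23286.
z = 7093.7 × 0.23286 = 1651.8 m.

z ≈ 1700 m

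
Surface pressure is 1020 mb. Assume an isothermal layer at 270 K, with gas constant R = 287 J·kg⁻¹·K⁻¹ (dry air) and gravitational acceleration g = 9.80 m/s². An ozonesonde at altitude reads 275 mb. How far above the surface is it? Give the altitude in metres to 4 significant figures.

Scale height: H = RT/g = 287 × 270 / 9.80 = 7907.1 m.
Invert the barometric formula: z = H ln(P₀/P).
P₀/P = 1020/275 = 3.7091; ln(3.7091) = 1.3108.
z = 7907.1 × 1.3108 = 10365 m.

z ≈ 10360 m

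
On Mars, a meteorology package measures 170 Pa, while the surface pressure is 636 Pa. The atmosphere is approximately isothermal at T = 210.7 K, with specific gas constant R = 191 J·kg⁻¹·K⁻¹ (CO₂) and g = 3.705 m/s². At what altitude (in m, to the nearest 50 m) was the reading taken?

z ≈ 14350 m

Scale height: H = RT/g = 191 × 210.7 / 3.705 = 10862 m.
Invert the barometric formula: z = H ln(P₀/P).
P₀/P = 636/170 = 3.7412; ln(3.7412) = 1.3194.
z = 10862 × 1.3194 = 14331 m.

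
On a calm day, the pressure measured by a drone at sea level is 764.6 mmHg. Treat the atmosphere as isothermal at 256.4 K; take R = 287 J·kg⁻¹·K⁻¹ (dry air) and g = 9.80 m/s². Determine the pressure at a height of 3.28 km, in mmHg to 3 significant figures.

Scale height: H = RT/g = 287 × 256.4 / 9.80 = 7508.9 m.
Barometric formula: P = P₀ exp(−z/H).
z/H = 3280.0/7508.9 = 0.43681; exp(−0.43681) = 0.64609.
P = 764.6 × 0.64609 = 494.00 mmHg.

P ≈ 494 mmHg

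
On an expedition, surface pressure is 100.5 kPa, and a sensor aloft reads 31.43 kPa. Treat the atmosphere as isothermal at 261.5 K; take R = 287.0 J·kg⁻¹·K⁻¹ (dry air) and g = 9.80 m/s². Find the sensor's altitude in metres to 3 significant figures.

z ≈ 8900 m

Scale height: H = RT/g = 287.0 × 261.5 / 9.80 = 7658.2 m.
Invert the barometric formula: z = H ln(P₀/P).
P₀/P = 100.5/31.43 = 3.1976; ln(3.1976) = 1.1624.
z = 7658.2 × 1.1624 = 8901.9 m.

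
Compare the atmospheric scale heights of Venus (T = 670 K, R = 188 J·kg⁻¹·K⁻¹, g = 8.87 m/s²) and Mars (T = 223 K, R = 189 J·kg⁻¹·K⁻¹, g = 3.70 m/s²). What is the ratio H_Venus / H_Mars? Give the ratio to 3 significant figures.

H = RT/g for each body.
H_Venus = 188 × 670 / 8.87 = 14201 m.
H_Mars = 189 × 223 / 3.70 = 11391 m.
H_Venus/H_Mars = 14201/11391 = 1.2467.

H_Venus/H_Mars ≈ 1.25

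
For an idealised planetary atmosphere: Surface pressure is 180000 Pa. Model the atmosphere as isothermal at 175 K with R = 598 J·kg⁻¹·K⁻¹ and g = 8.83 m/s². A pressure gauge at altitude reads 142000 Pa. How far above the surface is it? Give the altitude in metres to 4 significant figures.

Scale height: H = RT/g = 598 × 175 / 8.83 = 11852 m.
Invert the barometric formula: z = H ln(P₀/P).
P₀/P = 180000/142000 = 1.2676; ln(1.2676) = 0.23713.
z = 11852 × 0.23713 = 2810.5 m.

z ≈ 2810 m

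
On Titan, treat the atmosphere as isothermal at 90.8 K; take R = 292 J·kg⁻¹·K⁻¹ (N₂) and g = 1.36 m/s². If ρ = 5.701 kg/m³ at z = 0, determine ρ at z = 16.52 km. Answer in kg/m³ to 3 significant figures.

ρ ≈ 2.44 kg/m³

Scale height: H = RT/g = 292 × 90.8 / 1.36 = 19495 m.
In an isothermal atmosphere, density decays like pressure: ρ = ρ₀ exp(−z/H).
z/H = 16520/19495 = 0.84740; exp(−0.84740) = 0.42853.
ρ = 5.701 × 0.42853 = 2.4430 kg/m³.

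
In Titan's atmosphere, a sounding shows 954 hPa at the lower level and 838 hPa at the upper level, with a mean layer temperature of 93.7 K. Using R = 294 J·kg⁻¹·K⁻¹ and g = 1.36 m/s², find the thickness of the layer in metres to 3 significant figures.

Δz ≈ 2630 m

Hypsometric equation: Δz = (R T̄/g) ln(P₁/P₂).
R T̄/g = 294 × 93.7 / 1.36 = 20256 m.
ln(954/838) = ln(1.1384) = 0.12962.
Δz = 20256 × 0.12962 = 2625.6 m.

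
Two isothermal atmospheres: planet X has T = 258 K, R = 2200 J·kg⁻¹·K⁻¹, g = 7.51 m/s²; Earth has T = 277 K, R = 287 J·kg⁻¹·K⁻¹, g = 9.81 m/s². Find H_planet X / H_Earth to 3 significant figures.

H = RT/g for each body.
H_planet X = 2200 × 258 / 7.51 = 75579 m.
H_Earth = 287 × 277 / 9.81 = 8103.9 m.
H_planet X/H_Earth = 75579/8103.9 = 9.3263.

H_planet X/H_Earth ≈ 9.33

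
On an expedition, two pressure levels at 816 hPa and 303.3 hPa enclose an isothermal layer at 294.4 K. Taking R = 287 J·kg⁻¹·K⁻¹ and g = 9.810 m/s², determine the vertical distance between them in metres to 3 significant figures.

Δz ≈ 8520 m

Hypsometric equation: Δz = (R T̄/g) ln(P₁/P₂).
R T̄/g = 287 × 294.4 / 9.810 = 8612.9 m.
ln(816/303.3) = ln(2.6904) = 0.98969.
Δz = 8612.9 × 0.98969 = 8524.1 m.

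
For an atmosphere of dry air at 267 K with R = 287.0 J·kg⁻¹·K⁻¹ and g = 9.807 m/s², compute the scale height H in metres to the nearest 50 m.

The scale height of an isothermal atmosphere is H = RT/g.
H = 287.0 × 267 / 9.807 = 76629/9.807 = 7813.7 m.

H ≈ 7800 m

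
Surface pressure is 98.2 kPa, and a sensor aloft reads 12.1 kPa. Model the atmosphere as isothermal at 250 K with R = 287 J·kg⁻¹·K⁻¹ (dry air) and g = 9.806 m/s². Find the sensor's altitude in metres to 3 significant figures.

Scale height: H = RT/g = 287 × 250 / 9.806 = 7316.9 m.
Invert the barometric formula: z = H ln(P₀/P).
P₀/P = 98.2/12.1 = 8.1157; ln(8.1157) = 2.0938.
z = 7316.9 × 2.0938 = 15320 m.

z ≈ 15300 m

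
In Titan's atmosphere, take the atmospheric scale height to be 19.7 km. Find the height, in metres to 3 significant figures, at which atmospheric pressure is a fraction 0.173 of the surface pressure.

z ≈ 34600 m

Set P/P₀ = exp(−z/H) = 0.173, so z = −H ln(0.173).
−ln(0.173) = 1.7545; z = 19700 × 1.7545 = 34564 m.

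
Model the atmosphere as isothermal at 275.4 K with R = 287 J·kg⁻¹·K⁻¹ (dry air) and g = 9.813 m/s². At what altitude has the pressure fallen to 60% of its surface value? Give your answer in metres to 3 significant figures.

Scale height: H = RT/g = 287 × 275.4 / 9.813 = 8054.6 m.
Set P/P₀ = exp(−z/H) = 0.6, so z = −H ln(0.6).
−ln(0.6) = 0.51083; z = 8054.6 × 0.51083 = 4114.5 m.

z ≈ 4110 m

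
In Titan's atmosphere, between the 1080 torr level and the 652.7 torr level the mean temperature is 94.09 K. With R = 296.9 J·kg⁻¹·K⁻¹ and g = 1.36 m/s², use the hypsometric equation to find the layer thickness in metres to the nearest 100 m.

Δz ≈ 10300 m

Hypsometric equation: Δz = (R T̄/g) ln(P₁/P₂).
R T̄/g = 296.9 × 94.09 / 1.36 = 20541 m.
ln(1080/652.7) = ln(1.6547) = 0.50362.
Δz = 20541 × 0.50362 = 10345 m.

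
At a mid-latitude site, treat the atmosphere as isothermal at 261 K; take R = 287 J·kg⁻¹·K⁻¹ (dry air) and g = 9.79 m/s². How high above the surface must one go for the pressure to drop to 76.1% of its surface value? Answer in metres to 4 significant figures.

Scale height: H = RT/g = 287 × 261 / 9.79 = 7651.4 m.
Set P/P₀ = exp(−z/H) = 0.761, so z = −H ln(0.761).
−ln(0.761) = 0.27312; z = 7651.4 × 0.27312 = 2089.8 m.

z ≈ 2090 m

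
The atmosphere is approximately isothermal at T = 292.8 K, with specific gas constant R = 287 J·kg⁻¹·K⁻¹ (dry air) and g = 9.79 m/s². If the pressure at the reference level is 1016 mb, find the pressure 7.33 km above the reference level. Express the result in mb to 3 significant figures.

P ≈ 433 mb

Scale height: H = RT/g = 287 × 292.8 / 9.79 = 8583.6 m.
Barometric formula: P = P₀ exp(−z/H).
z/H = 7330.0/8583.6 = 0.85395; exp(−0.85395) = 0.42573.
P = 1016 × 0.42573 = 432.54 mb.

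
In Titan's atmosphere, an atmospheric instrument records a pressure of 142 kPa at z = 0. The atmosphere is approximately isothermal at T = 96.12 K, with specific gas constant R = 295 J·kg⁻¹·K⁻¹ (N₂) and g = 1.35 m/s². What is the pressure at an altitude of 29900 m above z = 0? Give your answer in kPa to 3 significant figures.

P ≈ 34.2 kPa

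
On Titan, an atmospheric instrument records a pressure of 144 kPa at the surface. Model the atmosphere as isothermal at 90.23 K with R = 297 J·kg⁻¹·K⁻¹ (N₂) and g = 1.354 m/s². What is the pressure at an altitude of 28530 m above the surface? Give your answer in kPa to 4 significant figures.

P ≈ 34.07 kPa

Scale height: H = RT/g = 297 × 90.23 / 1.354 = 19792 m.
Barometric formula: P = P₀ exp(−z/H).
z/H = 28530/19792 = 1.4415; exp(−1.4415) = 0.23657.
P = 144 × 0.23657 = 34.066 kPa.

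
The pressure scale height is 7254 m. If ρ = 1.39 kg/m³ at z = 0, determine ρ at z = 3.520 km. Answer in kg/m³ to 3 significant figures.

In an isothermal atmosphere, density decays like pressure: ρ = ρ₀ exp(−z/H).
z/H = 3520.0/7254.0 = 0.48525; exp(−0.48525) = 0.61554.
ρ = 1.39 × 0.61554 = 0.85560 kg/m³.

ρ ≈ 0.856 kg/m³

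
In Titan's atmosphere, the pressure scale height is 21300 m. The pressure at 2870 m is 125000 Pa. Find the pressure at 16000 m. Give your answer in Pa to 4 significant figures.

Between two levels, P₂ = P₁ exp(−Δz/H) with Δz = z₂ − z₁.
Δz = 16000 − 2870.0 = 13130 m; Δz/H = 13130/21300 = 0.61643.
P₂ = 125000 × exp(−0.61643) = 125000 × 0.53987 = 67484 Pa.

P ≈ 67480 Pa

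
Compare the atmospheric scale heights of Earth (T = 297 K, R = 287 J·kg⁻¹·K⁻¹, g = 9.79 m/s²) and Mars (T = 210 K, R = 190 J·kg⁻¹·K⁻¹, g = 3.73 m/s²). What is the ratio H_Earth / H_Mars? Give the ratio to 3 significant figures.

H = RT/g for each body.
H_Earth = 287 × 297 / 9.79 = 8706.7 m.
H_Mars = 190 × 210 / 3.73 = 10697 m.
H_Earth/H_Mars = 8706.7/10697 = 0.81394.

H_Earth/H_Mars ≈ 0.814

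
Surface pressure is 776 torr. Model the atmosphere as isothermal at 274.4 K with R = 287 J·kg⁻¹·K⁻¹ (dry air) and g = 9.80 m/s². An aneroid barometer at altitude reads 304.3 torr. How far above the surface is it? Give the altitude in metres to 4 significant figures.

z ≈ 7523 m

Scale height: H = RT/g = 287 × 274.4 / 9.80 = 8036.0 m.
Invert the barometric formula: z = H ln(P₀/P).
P₀/P = 776/304.3 = 2.5501; ln(2.5501) = 0.93613.
z = 8036.0 × 0.93613 = 7522.7 m.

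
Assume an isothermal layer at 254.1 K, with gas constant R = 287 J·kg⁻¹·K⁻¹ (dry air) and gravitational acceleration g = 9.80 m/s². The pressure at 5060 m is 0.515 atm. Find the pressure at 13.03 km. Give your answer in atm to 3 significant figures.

P ≈ 0.176 atm

Scale height: H = RT/g = 287 × 254.1 / 9.80 = 7441.5 m.
Between two levels, P₂ = P₁ exp(−Δz/H) with Δz = z₂ − z₁.
Δz = 13030 − 5060.0 = 7970.0 m; Δz/H = 7970.0/7441.5 = 1.0710.
P₂ = 0.515 × exp(−1.0710) = 0.515 × 0.34267 = 0.17648 atm.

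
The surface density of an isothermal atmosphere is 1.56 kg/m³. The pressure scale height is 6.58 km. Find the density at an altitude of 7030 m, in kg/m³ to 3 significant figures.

ρ ≈ 0.536 kg/m³

In an isothermal atmosphere, density decays like pressure: ρ = ρ₀ exp(−z/H).
z/H = 7030.0/6580.0 = 1.0684; exp(−1.0684) = 0.34356.
ρ = 1.56 × 0.34356 = 0.53595 kg/m³.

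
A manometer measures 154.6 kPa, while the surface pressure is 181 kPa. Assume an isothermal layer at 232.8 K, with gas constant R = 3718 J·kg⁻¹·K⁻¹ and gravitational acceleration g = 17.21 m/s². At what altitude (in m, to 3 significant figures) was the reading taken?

z ≈ 7930 m

Scale height: H = RT/g = 3718 × 232.8 / 17.21 = 50293 m.
Invert the barometric formula: z = H ln(P₀/P).
P₀/P = 181/154.6 = 1.1708; ln(1.1708) = 0.15769.
z = 50293 × 0.15769 = 7930.7 m.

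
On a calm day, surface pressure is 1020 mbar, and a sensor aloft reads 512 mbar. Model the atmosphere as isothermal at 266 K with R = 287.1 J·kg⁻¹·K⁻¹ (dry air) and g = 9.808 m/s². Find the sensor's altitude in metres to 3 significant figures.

Scale height: H = RT/g = 287.1 × 266 / 9.808 = 7786.4 m.
Invert the barometric formula: z = H ln(P₀/P).
P₀/P = 1020/512 = 1.9922; ln(1.9922) = 0.68924.
z = 7786.4 × 0.68924 = 5366.7 m.

z ≈ 5370 m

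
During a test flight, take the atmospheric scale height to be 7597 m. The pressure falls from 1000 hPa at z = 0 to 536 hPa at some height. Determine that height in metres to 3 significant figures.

z ≈ 4740 m

Invert the barometric formula: z = H ln(P₀/P).
P₀/P = 1000/536 = 1.8657; ln(1.8657) = 0.62364.
z = 7597.0 × 0.62364 = 4737.8 m.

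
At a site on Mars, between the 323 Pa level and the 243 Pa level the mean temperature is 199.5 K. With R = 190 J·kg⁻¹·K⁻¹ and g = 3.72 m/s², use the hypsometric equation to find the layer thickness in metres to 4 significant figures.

Hypsometric equation: Δz = (R T̄/g) ln(P₁/P₂).
R T̄/g = 190 × 199.5 / 3.72 = 10190 m.
ln(323/243) = ln(1.3292) = 0.28458.
Δz = 10190 × 0.28458 = 2899.9 m.

Δz ≈ 2900 m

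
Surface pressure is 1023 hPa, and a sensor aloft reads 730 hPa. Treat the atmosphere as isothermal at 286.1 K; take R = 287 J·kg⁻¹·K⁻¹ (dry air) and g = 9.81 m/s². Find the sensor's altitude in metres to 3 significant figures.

Scale height: H = RT/g = 287 × 286.1 / 9.81 = 8370.1 m.
Invert the barometric formula: z = H ln(P₀/P).
P₀/P = 1023/730 = 1.4014; ln(1.4014) = 0.33747.
z = 8370.1 × 0.33747 = 2824.7 m.

z ≈ 2820 m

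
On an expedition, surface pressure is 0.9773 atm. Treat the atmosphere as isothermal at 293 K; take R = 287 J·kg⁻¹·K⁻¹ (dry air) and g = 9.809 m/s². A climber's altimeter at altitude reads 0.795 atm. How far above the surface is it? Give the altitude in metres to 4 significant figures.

z ≈ 1770 m

Scale height: H = RT/g = 287 × 293 / 9.809 = 8572.8 m.
Invert the barometric formula: z = H ln(P₀/P).
P₀/P = 0.9773/0.795 = 1.2293; ln(1.2293) = 0.20644.
z = 8572.8 × 0.20644 = 1769.8 m.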